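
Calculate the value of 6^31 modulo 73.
By repeated squaring mod 73: 6^{1}≡6, 6^{2}≡36, 6^{4}≡55, 6^{8}≡32, 6^{16}≡2. Then 6^{31} = 6^{16+8+4+2+1} ≡ 2 × 32 × 55 × 36 × 6 ≡ 25 mod 73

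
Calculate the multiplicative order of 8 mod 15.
Powers of 8 mod 15: 8^1≡8, 8^2≡4, 8^3≡2, 8^4≡1. ord_15(8) = 4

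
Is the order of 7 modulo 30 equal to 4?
Powers of 7 mod 30: 7^1≡7, 7^2≡19, 7^3≡13, 7^4≡1. First k with 7^k≡1 is k=4. Yes, ord_30(7) = 4.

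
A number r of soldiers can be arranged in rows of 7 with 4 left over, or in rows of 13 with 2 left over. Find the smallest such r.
M = 7 × 13 = 91. M₁ = 13, y₁ ≡ 6 mod 7. M₂ = 7, y₂ ≡ 2 mod 13. r = 4×13×6 + 2×7×2 ≡ 67 mod 91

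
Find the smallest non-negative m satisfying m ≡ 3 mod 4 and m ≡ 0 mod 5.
M = 4 × 5 = 20. M₁ = 5, y₁ ≡ 1 mod 4. M₂ = 4, y₂ ≡ 4 mod 5. m = 3×5×1 + 0×4×4 ≡ 15 mod 20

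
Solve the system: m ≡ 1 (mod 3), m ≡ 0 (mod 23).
M = 3 × 23 = 69. M₁ = 23, y₁ ≡ 2 (mod 3). M₂ = 3, y₂ ≡ 8 (mod 23). m = 1×23×2 + 0×3×8 ≡ 46 (mod 69)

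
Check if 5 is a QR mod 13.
By Euler's criterion: 5^{6} ≡ 12 (mod 13). Since this equals -1 (≡ 12), 5 is not a QR.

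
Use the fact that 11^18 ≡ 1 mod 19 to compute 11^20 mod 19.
By Fermat: 11^{18} ≡ 1 mod 19. So 11^{20} = 11^{18} · 11^{2} ≡ 11^{2} ≡ 7 mod 19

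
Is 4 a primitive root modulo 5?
4^{2} ≡ 1 (mod 5) and 2 < 4, so ord_5(4) = 2 ≠ 4 and 4 is not a primitive root.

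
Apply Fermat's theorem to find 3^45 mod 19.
By Fermat: 3^{18} ≡ 1 mod 19. 45 = 2×18 + 9. So 3^{45} ≡ 3^{9} ≡ 18 mod 19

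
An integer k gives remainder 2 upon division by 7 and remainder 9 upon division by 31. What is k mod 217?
M = 7 × 31 = 217. M₁ = 31, y₁ ≡ 5 mod 7. M₂ = 7, y₂ ≡ 9 mod 31. k = 2×31×5 + 9×7×9 ≡ 9 mod 217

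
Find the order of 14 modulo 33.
Powers of 14 mod 33: 14^1≡14, 14^2≡31, 14^3≡5, 14^4≡4, 14^5≡23, 14^6≡25, 14^7≡20, 14^8≡16, 14^9≡26, 14^10≡1. Order = 10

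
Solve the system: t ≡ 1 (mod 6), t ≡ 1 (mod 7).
M = 6 × 7 = 42. M₁ = 7, y₁ ≡ 1 (mod 6). M₂ = 6, y₂ ≡ 6 (mod 7). t = 1×7×1 + 1×6×6 ≡ 1 (mod 42)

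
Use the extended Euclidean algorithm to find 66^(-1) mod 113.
Extended GCD: 66(12) + 113(-7) = 1. So 66^(-1) ≡ 12 (mod 113). Verify: 66 × 12 = 792 ≡ 1 (mod 113)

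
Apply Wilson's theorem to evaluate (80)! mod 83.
(82)! = (80)! × (81) × (82) ≡ -1 mod 83. So (80)! ≡ -1 × [(82)(81)]^(-1) ≡ 41 mod 83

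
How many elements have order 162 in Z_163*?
There are φ(163-1) = φ(162) = 54 primitive roots modulo 163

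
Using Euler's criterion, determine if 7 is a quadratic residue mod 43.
By Euler's criterion: 7^{21} ≡ 42 (mod 43). Since this equals -1 (≡ 42), 7 is not a QR.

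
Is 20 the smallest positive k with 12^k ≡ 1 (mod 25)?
Powers of 12 mod 25: 12^1≡12, 12^2≡19, 12^3≡3, 12^4≡11, 12^5≡7, 12^6≡9, 12^7≡8, 12^8≡21, 12^9≡2, 12^10≡24, 12^11≡13, 12^12≡6, 12^13≡22, 12^14≡14, 12^15≡18, 12^16≡16, 12^17≡17, 12^18≡4, 12^19≡23, 12^20≡1. First k with 12^k≡1 is k=20. Yes, ord_25(12) = 20.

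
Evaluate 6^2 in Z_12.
6^{2} = 36 ≡ 0 (mod 12)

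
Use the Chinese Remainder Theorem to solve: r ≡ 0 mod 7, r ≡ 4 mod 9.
M = 7 × 9 = 63. M₁ = 9, y₁ ≡ 4 mod 7. M₂ = 7, y₂ ≡ 4 mod 9. r = 0×9×4 + 4×7×4 ≡ 49 mod 63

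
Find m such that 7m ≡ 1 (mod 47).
Since 47 is prime, by Fermat 7^(-1) ≡ 7^{45} ≡ 27 (mod 47). Verify: 7 × 27 = 189 ≡ 1 (mod 47)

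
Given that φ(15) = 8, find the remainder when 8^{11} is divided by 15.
By Euler: 8^{8} ≡ 1 mod 15 since gcd(8, 15) = 1. 11 = 1×8 + 3. So 8^{11} ≡ 8^{3} ≡ 2 mod 15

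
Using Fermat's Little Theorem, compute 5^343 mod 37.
By Fermat: 5^{36} ≡ 1 (mod 37). 343 ≡ 19 (mod 36). So 5^{343} ≡ 5^{19} ≡ 32 (mod 37)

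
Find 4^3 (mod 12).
4^{3} = 64 ≡ 4 (mod 12)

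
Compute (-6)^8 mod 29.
By repeated squaring (mod 29): (-6)^{1}≡23, (-6)^{2}≡7, (-6)^{4}≡20, (-6)^{8}≡23. So (-6)^{8} ≡ 23 (mod 29)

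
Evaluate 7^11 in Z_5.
Using Fermat: 7^{4} ≡ 1 mod 5. 11 ≡ 3 mod 4. So 7^{11} ≡ 7^{3} ≡ 3 mod 5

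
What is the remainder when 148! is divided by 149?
By Wilson's theorem, (148)! ≡ -1 ≡ 148 (mod 149)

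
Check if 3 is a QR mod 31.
By Euler's criterion: 3^{15} ≡ 30 mod 31. Since this equals -1 (≡ 30), 3 is not a QR.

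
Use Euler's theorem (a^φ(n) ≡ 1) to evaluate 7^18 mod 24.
By Euler: 7^{8} ≡ 1 mod 24 since gcd(7, 24) = 1. 18 = 2×8 + 2. So 7^{18} ≡ 7^{2} ≡ 1 mod 24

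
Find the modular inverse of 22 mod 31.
Since 31 is prime, by Fermat 22^(-1) ≡ 22^{29} ≡ 24 (mod 31). Verify: 22 × 24 = 528 ≡ 1 (mod 31)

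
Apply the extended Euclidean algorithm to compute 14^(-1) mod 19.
Extended GCD: 14(-4) + 19(3) = 1. So 14^(-1) ≡ -4 ≡ 15 mod 19. Verify: 14 × 15 = 210 ≡ 1 mod 19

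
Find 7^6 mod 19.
By repeated squaring mod 19: 7^{1}≡7, 7^{2}≡11, 7^{4}≡7. Then 7^{6} = 7^{4+2} ≡ 7 × 11 ≡ 1 mod 19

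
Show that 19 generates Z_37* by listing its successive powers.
19^1, 19^2, ..., 19^{36} mod 37: [19, 28, 14, 7, 22, 11, 24, 12, 6, 3, 20, 10, 5, 21, 29, 33, 35, 36, 18, 9, 23, 30, 15, 26, 13, 25, 31, 34, 17, 27, 32, 16, 8, 4, 2, 1]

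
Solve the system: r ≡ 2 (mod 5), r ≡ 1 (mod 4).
M = 5 × 4 = 20. M₁ = 4, y₁ ≡ 4 (mod 5). M₂ = 5, y₂ ≡ 1 (mod 4). r = 2×4×4 + 1×5×1 ≡ 17 (mod 20)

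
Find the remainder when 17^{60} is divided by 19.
By Fermat: 17^{18} ≡ 1 mod 19. 60 = 3×18 + 6. So 17^{60} ≡ 17^{6} ≡ 7 mod 19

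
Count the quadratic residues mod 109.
For prime 109, there are (p-1)/2 = (109-1)/2 = 54 quadratic residues (excluding 0).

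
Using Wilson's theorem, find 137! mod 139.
(138)! = (137)! × (138) ≡ -1 mod 139. So (137)! ≡ -1 × (138)^(-1) ≡ (-1)×(-1) = 1 mod 139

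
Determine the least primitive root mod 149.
g = 2. Powers: [2, 4, 8, 16, 32, 64, 128, 107, ...] generates all 148 non-zero residues.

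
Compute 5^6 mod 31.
By repeated squaring mod 31: 5^{1}≡5, 5^{2}≡25, 5^{4}≡5. Then 5^{6} = 5^{4+2} ≡ 5 × 25 ≡ 1 mod 31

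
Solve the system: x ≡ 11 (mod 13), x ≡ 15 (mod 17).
M = 13 × 17 = 221. M₁ = 17, y₁ ≡ 10 (mod 13). M₂ = 13, y₂ ≡ 4 (mod 17). x = 11×17×10 + 15×13×4 ≡ 219 (mod 221)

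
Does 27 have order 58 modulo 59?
27^{29} ≡ 1 mod 59 and 29 < 58, so ord_59(27) = 29 ≠ 58 and 27 is not a primitive root.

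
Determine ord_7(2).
Powers of 2 mod 7: 2^1≡2, 2^2≡4, 2^3≡1. Order = 3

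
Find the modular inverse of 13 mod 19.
Since 19 is prime, by Fermat 13^(-1) ≡ 13^{17} ≡ 3 mod 19. Verify: 13 × 3 = 39 ≡ 1 mod 19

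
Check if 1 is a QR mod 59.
By Euler's criterion: 1^{29} ≡ 1 mod 59. Since this equals 1, 1 is a QR.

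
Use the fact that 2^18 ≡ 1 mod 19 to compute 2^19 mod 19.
By Fermat: 2^{18} ≡ 1 mod 19. So 2^{19} = 2^{18} · 2^{1} ≡ 2^{1} ≡ 2 mod 19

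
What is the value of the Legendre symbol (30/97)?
(30/97) = 30^{48} mod 97 = -1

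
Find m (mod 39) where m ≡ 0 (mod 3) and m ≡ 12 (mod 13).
M = 3 × 13 = 39. M₁ = 13, y₁ ≡ 1 (mod 3). M₂ = 3, y₂ ≡ 9 (mod 13). m = 0×13×1 + 12×3×9 ≡ 12 (mod 39)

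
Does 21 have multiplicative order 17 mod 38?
Powers of 21 mod 38: 21^1≡21, 21^2≡23, 21^3≡27, 21^4≡35, 21^5≡13, 21^6≡7, 21^7≡33, 21^8≡9, 21^9≡37, 21^10≡17, 21^11≡15, 21^12≡11, 21^13≡3, 21^14≡25, 21^15≡31, 21^16≡5, 21^17≡29, 21^18≡1. 21^17≡29≢1, so ord ≠ 17. No, the actual order is 18.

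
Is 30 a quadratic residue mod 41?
By Euler's criterion: 30^{20} ≡ 40 (mod 41). Since this equals -1 (≡ 40), 30 is not a QR.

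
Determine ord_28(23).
Powers of 23 mod 28: 23^1≡23, 23^2≡25, 23^3≡15, 23^4≡9, 23^5≡11, 23^6≡1. So the order of 23 is 6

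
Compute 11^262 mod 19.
Using Fermat: 11^{18} ≡ 1 (mod 19). 262 ≡ 10 (mod 18). So 11^{262} ≡ 11^{10} ≡ 11 (mod 19)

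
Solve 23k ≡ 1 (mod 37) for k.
Since 37 is prime, by Fermat 23^(-1) ≡ 23^{35} ≡ 29 (mod 37). Verify: 23 × 29 = 667 ≡ 1 (mod 37)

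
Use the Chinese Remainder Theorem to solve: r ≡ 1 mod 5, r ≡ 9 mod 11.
M = 5 × 11 = 55. M₁ = 11, y₁ ≡ 1 mod 5. M₂ = 5, y₂ ≡ 9 mod 11. r = 1×11×1 + 9×5×9 ≡ 31 mod 55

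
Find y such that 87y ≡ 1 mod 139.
Since 139 is prime, by Fermat 87^(-1) ≡ 87^{137} ≡ 8 mod 139. Verify: 87 × 8 = 696 ≡ 1 mod 139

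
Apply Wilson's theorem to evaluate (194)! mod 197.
(196)! = (194)! × (195) × (196) ≡ -1 mod 197. So (194)! ≡ -1 × [(196)(195)]^(-1) ≡ 98 mod 197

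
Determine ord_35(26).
Powers of 26 mod 35: 26^1≡26, 26^2≡11, 26^3≡6, 26^4≡16, 26^5≡31, 26^6≡1. Order = 6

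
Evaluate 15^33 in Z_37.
By repeated squaring mod 37: 15^{1}≡15, 15^{2}≡3, 15^{4}≡9, 15^{8}≡7, 15^{16}≡12, 15^{32}≡33. Then 15^{33} = 15^{32+1} ≡ 33 × 15 ≡ 14 mod 37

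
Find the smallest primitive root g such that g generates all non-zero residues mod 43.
g = 3. For each prime q|42: 3^{21}≡42, 3^{14}≡36, 3^{6}≡41, none ≡ 1, so ord_43(3) = 42 and 3 is a primitive root.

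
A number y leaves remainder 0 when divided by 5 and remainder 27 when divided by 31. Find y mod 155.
M = 5 × 31 = 155. M₁ = 31, y₁ ≡ 1 mod 5. M₂ = 5, y₂ ≡ 25 mod 31. y = 0×31×1 + 27×5×25 ≡ 120 mod 155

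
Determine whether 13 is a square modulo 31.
By Euler's criterion: 13^{15} ≡ 30 mod 31. Since this equals -1 (≡ 30), 13 is not a QR.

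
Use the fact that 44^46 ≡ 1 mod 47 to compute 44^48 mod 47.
By Fermat: 44^{46} ≡ 1 mod 47. So 44^{48} = 44^{46} · 44^{2} ≡ 44^{2} ≡ 9 mod 47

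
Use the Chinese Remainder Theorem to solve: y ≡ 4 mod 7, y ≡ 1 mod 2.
M = 7 × 2 = 14. M₁ = 2, y₁ ≡ 4 mod 7. M₂ = 7, y₂ ≡ 1 mod 2. y = 4×2×4 + 1×7×1 ≡ 11 mod 14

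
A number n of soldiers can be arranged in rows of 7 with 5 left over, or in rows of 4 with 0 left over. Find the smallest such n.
M = 7 × 4 = 28. M₁ = 4, y₁ ≡ 2 (mod 7). M₂ = 7, y₂ ≡ 3 (mod 4). n = 5×4×2 + 0×7×3 ≡ 12 (mod 28)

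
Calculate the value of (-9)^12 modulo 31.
By repeated squaring (mod 31): (-9)^{1}≡22, (-9)^{2}≡19, (-9)^{4}≡20, (-9)^{8}≡28. Then (-9)^{12} = (-9)^{8+4} ≡ 28 × 20 ≡ 2 (mod 31)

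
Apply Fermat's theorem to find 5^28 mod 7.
By Fermat: 5^{6} ≡ 1 mod 7. 28 = 4×6 + 4. So 5^{28} ≡ 5^{4} ≡ 2 mod 7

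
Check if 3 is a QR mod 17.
By Euler's criterion: 3^{8} ≡ 16 (mod 17). Since this equals -1 (≡ 16), 3 is not a QR.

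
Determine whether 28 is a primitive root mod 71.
ord_71(28) divides 70. For each prime q|70: 28^{35}≡70, 28^{14}≡57, 28^{10}≡30, none ≡ 1. So 28 has order 70 and is a primitive root mod 71.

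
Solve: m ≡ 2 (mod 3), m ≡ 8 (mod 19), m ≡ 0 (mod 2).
M = 3 × 19 × 2 = 114. M₁ = 38, y₁ ≡ 2 (mod 3). M₂ = 6, y₂ ≡ 16 (mod 19). M₃ = 57, y₃ ≡ 1 (mod 2). m = 2×38×2 + 8×6×16 + 0×57×1 ≡ 8 (mod 114)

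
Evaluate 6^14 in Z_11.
Using Fermat: 6^{10} ≡ 1 (mod 11). 14 ≡ 4 (mod 10). So 6^{14} ≡ 6^{4} ≡ 9 (mod 11)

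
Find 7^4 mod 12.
7^{4} = 2401 ≡ 1 mod 12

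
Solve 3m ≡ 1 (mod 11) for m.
Since 11 is prime, by Fermat 3^(-1) ≡ 3^{9} ≡ 4 (mod 11). Verify: 3 × 4 = 12 ≡ 1 (mod 11)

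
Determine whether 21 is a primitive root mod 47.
21^{23} ≡ 1 (mod 47) and 23 < 46, so ord_47(21) = 23 ≠ 46 and 21 is not a primitive root.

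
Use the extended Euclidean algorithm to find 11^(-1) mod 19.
Extended GCD: 11(7) + 19(-4) = 1. So 11^(-1) ≡ 7 (mod 19). Verify: 11 × 7 = 77 ≡ 1 (mod 19)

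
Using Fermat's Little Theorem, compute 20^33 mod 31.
By Fermat: 20^{30} ≡ 1 (mod 31). So 20^{33} = 20^{30} · 20^{3} ≡ 20^{3} ≡ 2 (mod 31)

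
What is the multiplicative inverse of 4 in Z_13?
Since 13 is prime, by Fermat 4^(-1) ≡ 4^{11} ≡ 10 mod 13. Verify: 4 × 10 = 40 ≡ 1 mod 13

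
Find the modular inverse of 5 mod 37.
Since 37 is prime, by Fermat 5^(-1) ≡ 5^{35} ≡ 15 (mod 37). Verify: 5 × 15 = 75 ≡ 1 (mod 37)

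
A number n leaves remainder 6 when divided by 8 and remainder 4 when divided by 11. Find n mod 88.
M = 8 × 11 = 88. M₁ = 11, y₁ ≡ 3 mod 8. M₂ = 8, y₂ ≡ 7 mod 11. n = 6×11×3 + 4×8×7 ≡ 70 mod 88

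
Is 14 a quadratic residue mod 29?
By Euler's criterion: 14^{14} ≡ 28 mod 29. Since this equals -1 (≡ 28), 14 is not a QR.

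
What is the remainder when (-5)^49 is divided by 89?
By repeated squaring (mod 89): (-5)^{1}≡84, (-5)^{2}≡25, (-5)^{4}≡2, (-5)^{8}≡4, (-5)^{16}≡16, (-5)^{32}≡78. Then (-5)^{49} = (-5)^{32+16+1} ≡ 78 × 16 × 84 ≡ 79 (mod 89)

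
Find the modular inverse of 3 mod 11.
Since 11 is prime, by Fermat 3^(-1) ≡ 3^{9} ≡ 4 mod 11. Verify: 3 × 4 = 12 ≡ 1 mod 11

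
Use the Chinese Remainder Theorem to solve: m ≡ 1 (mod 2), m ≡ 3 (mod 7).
M = 2 × 7 = 14. M₁ = 7, y₁ ≡ 1 (mod 2). M₂ = 2, y₂ ≡ 4 (mod 7). m = 1×7×1 + 3×2×4 ≡ 3 (mod 14)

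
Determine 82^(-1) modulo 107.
Since 107 is prime, by Fermat 82^(-1) ≡ 82^{105} ≡ 77 (mod 107). Verify: 82 × 77 = 6314 ≡ 1 (mod 107)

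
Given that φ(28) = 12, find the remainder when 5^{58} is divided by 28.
By Euler: 5^{12} ≡ 1 mod 28 since gcd(5, 28) = 1. 58 = 4×12 + 10. So 5^{58} ≡ 5^{10} ≡ 9 mod 28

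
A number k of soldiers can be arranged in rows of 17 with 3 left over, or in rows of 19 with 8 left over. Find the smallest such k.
M = 17 × 19 = 323. M₁ = 19, y₁ ≡ 9 (mod 17). M₂ = 17, y₂ ≡ 9 (mod 19). k = 3×19×9 + 8×17×9 ≡ 122 (mod 323)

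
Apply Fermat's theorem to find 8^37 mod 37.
By Fermat: 8^{36} ≡ 1 mod 37. So 8^{37} = 8^{36} · 8^{1} ≡ 8^{1} ≡ 8 mod 37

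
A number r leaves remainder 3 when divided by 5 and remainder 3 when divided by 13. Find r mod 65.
M = 5 × 13 = 65. M₁ = 13, y₁ ≡ 2 mod 5. M₂ = 5, y₂ ≡ 8 mod 13. r = 3×13×2 + 3×5×8 ≡ 3 mod 65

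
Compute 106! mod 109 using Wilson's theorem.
(108)! = (106)! × (107) × (108) ≡ -1 mod 109. So (106)! ≡ -1 × [(108)(107)]^(-1) ≡ 54 mod 109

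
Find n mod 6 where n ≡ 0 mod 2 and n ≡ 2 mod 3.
M = 2 × 3 = 6. M₁ = 3, y₁ ≡ 1 mod 2. M₂ = 2, y₂ ≡ 2 mod 3. n = 0×3×1 + 2×2×2 ≡ 2 mod 6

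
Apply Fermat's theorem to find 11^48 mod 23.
By Fermat: 11^{22} ≡ 1 mod 23. 48 = 2×22 + 4. So 11^{48} ≡ 11^{4} ≡ 13 mod 23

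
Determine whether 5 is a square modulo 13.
By Euler's criterion: 5^{6} ≡ 12 (mod 13). Since this equals -1 (≡ 12), 5 is not a QR.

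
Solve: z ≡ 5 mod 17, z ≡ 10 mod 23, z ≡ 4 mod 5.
M = 17 × 23 × 5 = 1955. M₁ = 115, y₁ ≡ 4 mod 17. M₂ = 85, y₂ ≡ 13 mod 23. M₃ = 391, y₃ ≡ 1 mod 5. z = 5×115×4 + 10×85×13 + 4×391×1 ≡ 1229 mod 1955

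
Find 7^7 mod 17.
By repeated squaring mod 17: 7^{1}≡7, 7^{2}≡15, 7^{4}≡4. Then 7^{7} = 7^{4+2+1} ≡ 4 × 15 × 7 ≡ 12 mod 17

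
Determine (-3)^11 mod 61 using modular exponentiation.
By repeated squaring (mod 61): (-3)^{1}≡58, (-3)^{2}≡9, (-3)^{4}≡20, (-3)^{8}≡34. Then (-3)^{11} = (-3)^{8+2+1} ≡ 34 × 9 × 58 ≡ 58 (mod 61)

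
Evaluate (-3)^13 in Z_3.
By repeated squaring mod 3: (-3)^{1}≡0, (-3)^{2}≡0, (-3)^{4}≡0, (-3)^{8}≡0. Then (-3)^{13} = (-3)^{8+4+1} ≡ 0 × 0 × 0 ≡ 0 mod 3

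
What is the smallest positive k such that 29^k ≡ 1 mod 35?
Powers of 29 mod 35: 29^1≡29, 29^2≡1. So the order of 29 is 2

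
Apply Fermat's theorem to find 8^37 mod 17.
By Fermat: 8^{16} ≡ 1 mod 17. 37 = 2×16 + 5. So 8^{37} ≡ 8^{5} ≡ 9 mod 17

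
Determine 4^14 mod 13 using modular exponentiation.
Using Fermat: 4^{12} ≡ 1 mod 13. 14 ≡ 2 mod 12. So 4^{14} ≡ 4^{2} ≡ 3 mod 13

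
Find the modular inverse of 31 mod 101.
Since 101 is prime, by Fermat 31^(-1) ≡ 31^{99} ≡ 88 (mod 101). Verify: 31 × 88 = 2728 ≡ 1 (mod 101)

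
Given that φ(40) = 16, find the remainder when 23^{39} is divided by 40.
By Euler: 23^{16} ≡ 1 mod 40 since gcd(23, 40) = 1. 39 = 2×16 + 7. So 23^{39} ≡ 23^{7} ≡ 7 mod 40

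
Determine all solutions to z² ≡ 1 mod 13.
The square roots of 1 mod 13 are 1 and 12. Verify: 1² = 1 ≡ 1 mod 13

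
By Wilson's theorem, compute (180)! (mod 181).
By Wilson's theorem, (180)! ≡ -1 ≡ 180 (mod 181)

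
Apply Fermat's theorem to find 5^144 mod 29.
By Fermat: 5^{28} ≡ 1 mod 29. 144 = 5×28 + 4. So 5^{144} ≡ 5^{4} ≡ 16 mod 29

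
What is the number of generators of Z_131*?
Number of primitive roots mod 131 = φ(p-1) = φ(130) = 48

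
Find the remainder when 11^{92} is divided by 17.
By Fermat: 11^{16} ≡ 1 mod 17. 92 = 5×16 + 12. So 11^{92} ≡ 11^{12} ≡ 13 mod 17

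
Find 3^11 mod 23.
By repeated squaring mod 23: 3^{1}≡3, 3^{2}≡9, 3^{4}≡12, 3^{8}≡6. Then 3^{11} = 3^{8+2+1} ≡ 6 × 9 × 3 ≡ 1 mod 23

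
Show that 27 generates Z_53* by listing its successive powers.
27^1, 27^2, ..., 27^{52} mod 53: [27, 40, 20, 10, 5, 29, 41, 47, 50, 25, 39, 46, 23, 38, 19, 36, 18, 9, 31, 42, 21, 37, 45, 49, 51, 52, 26, 13, 33, 43, 48, 24, 12, 6, 3, 28, 14, 7, 30, 15, 34, 17, 35, 44, 22, 11, 32, 16, 8, 4, 2, 1]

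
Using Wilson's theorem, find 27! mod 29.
(28)! = (27)! × (28) ≡ -1 (mod 29). So (27)! ≡ -1 × (28)^(-1) ≡ (-1)×(-1) = 1 (mod 29)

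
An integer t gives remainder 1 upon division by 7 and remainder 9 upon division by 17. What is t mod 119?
M = 7 × 17 = 119. M₁ = 17, y₁ ≡ 5 mod 7. M₂ = 7, y₂ ≡ 5 mod 17. t = 1×17×5 + 9×7×5 ≡ 43 mod 119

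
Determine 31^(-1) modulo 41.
Since 41 is prime, by Fermat 31^(-1) ≡ 31^{39} ≡ 4 (mod 41). Verify: 31 × 4 = 124 ≡ 1 (mod 41)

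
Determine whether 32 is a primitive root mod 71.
32^{7} ≡ 1 (mod 71) and 7 < 70, so ord_71(32) = 7 ≠ 70 and 32 is not a primitive root.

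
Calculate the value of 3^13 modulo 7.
Using Fermat: 3^{6} ≡ 1 (mod 7). 13 ≡ 1 (mod 6). So 3^{13} ≡ 3^{1} ≡ 3 (mod 7)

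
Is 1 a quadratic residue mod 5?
By Euler's criterion: 1^{2} ≡ 1 mod 5. Since this equals 1, 1 is a QR.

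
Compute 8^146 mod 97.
Using Fermat: 8^{96} ≡ 1 (mod 97). 146 ≡ 50 (mod 96). So 8^{146} ≡ 8^{50} ≡ 64 (mod 97)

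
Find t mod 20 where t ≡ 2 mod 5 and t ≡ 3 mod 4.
M = 5 × 4 = 20. M₁ = 4, y₁ ≡ 4 mod 5. M₂ = 5, y₂ ≡ 1 mod 4. t = 2×4×4 + 3×5×1 ≡ 7 mod 20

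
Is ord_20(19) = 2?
Powers of 19 mod 20: 19^1≡19, 19^2≡1. First k with 19^k≡1 is k=2. Yes, ord_20(19) = 2.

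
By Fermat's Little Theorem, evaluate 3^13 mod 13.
By Fermat: 3^{12} ≡ 1 (mod 13). So 3^{13} = 3^{12} · 3^{1} ≡ 3^{1} ≡ 3 (mod 13)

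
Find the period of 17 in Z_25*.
Powers of 17 mod 25: 17^1≡17, 17^2≡14, 17^3≡13, 17^4≡21, 17^5≡7, 17^6≡19, 17^7≡23, 17^8≡16, 17^9≡22, 17^10≡24, 17^11≡8, 17^12≡11, 17^13≡12, 17^14≡4, 17^15≡18, 17^16≡6, 17^17≡2, 17^18≡9, 17^19≡3, 17^20≡1. Order = 20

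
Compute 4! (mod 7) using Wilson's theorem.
(6)! = (4)! × (5) × (6) ≡ -1 (mod 7). So (4)! ≡ -1 × [(6)(5)]^(-1) ≡ 3 (mod 7)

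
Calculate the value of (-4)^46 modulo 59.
By repeated squaring (mod 59): (-4)^{1}≡55, (-4)^{2}≡16, (-4)^{4}≡20, (-4)^{8}≡46, (-4)^{16}≡51, (-4)^{32}≡5. Then (-4)^{46} = (-4)^{32+8+4+2} ≡ 5 × 46 × 20 × 16 ≡ 27 (mod 59)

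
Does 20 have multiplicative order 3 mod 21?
Powers of 20 mod 21: 20^1≡20, 20^2≡1. Already 20^2≡1, so the order is 2 < 3. No, the actual order is 2.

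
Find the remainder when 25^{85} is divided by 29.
By Fermat: 25^{28} ≡ 1 (mod 29). 85 = 3×28 + 1. So 25^{85} ≡ 25^{1} ≡ 25 (mod 29)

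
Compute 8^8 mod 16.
By repeated squaring mod 16: 8^{1}≡8, 8^{2}≡0, 8^{4}≡0, 8^{8}≡0. So 8^{8} ≡ 0 mod 16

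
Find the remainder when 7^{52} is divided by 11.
By Fermat: 7^{10} ≡ 1 (mod 11). 52 = 5×10 + 2. So 7^{52} ≡ 7^{2} ≡ 5 (mod 11)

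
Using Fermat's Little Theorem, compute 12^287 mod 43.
By Fermat: 12^{42} ≡ 1 mod 43. 287 ≡ 35 mod 42. So 12^{287} ≡ 12^{35} ≡ 7 mod 43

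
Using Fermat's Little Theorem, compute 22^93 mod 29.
By Fermat: 22^{28} ≡ 1 mod 29. 93 = 3×28 + 9. So 22^{93} ≡ 22^{9} ≡ 9 mod 29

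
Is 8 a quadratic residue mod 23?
By Euler's criterion: 8^{11} ≡ 1 (mod 23). Since this equals 1, 8 is a QR.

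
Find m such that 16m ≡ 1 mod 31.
Since 31 is prime, by Fermat 16^(-1) ≡ 16^{29} ≡ 2 mod 31. Verify: 16 × 2 = 32 ≡ 1 mod 31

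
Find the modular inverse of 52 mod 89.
Since 89 is prime, by Fermat 52^(-1) ≡ 52^{87} ≡ 12 (mod 89). Verify: 52 × 12 = 624 ≡ 1 (mod 89)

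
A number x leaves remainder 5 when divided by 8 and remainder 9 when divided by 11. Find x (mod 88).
M = 8 × 11 = 88. M₁ = 11, y₁ ≡ 3 (mod 8). M₂ = 8, y₂ ≡ 7 (mod 11). x = 5×11×3 + 9×8×7 ≡ 53 (mod 88)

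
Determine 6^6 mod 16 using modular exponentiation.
By repeated squaring mod 16: 6^{1}≡6, 6^{2}≡4, 6^{4}≡0. Then 6^{6} = 6^{4+2} ≡ 0 × 4 ≡ 0 mod 16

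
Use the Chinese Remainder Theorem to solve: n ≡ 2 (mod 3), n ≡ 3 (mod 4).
M = 3 × 4 = 12. M₁ = 4, y₁ ≡ 1 (mod 3). M₂ = 3, y₂ ≡ 3 (mod 4). n = 2×4×1 + 3×3×3 ≡ 11 (mod 12)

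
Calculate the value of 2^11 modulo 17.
By repeated squaring (mod 17): 2^{1}≡2, 2^{2}≡4, 2^{4}≡16, 2^{8}≡1. Then 2^{11} = 2^{8+2+1} ≡ 1 × 4 × 2 ≡ 8 (mod 17)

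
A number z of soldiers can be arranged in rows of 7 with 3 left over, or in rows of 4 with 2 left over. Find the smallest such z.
M = 7 × 4 = 28. M₁ = 4, y₁ ≡ 2 (mod 7). M₂ = 7, y₂ ≡ 3 (mod 4). z = 3×4×2 + 2×7×3 ≡ 10 (mod 28)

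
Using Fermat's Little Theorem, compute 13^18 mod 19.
By Fermat's Little Theorem, 13^{18} ≡ 1 mod 19 since 19 is prime and gcd(13, 19) = 1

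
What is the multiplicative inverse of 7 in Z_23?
Since 23 is prime, by Fermat 7^(-1) ≡ 7^{21} ≡ 10 mod 23. Verify: 7 × 10 = 70 ≡ 1 mod 23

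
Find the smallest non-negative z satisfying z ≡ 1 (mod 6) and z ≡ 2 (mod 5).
M = 6 × 5 = 30. M₁ = 5, y₁ ≡ 5 (mod 6). M₂ = 6, y₂ ≡ 1 (mod 5). z = 1×5×5 + 2×6×1 ≡ 7 (mod 30)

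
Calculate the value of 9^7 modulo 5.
Using Fermat: 9^{4} ≡ 1 mod 5. 7 ≡ 3 mod 4. So 9^{7} ≡ 9^{3} ≡ 4 mod 5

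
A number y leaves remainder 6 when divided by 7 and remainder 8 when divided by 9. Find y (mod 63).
M = 7 × 9 = 63. M₁ = 9, y₁ ≡ 4 (mod 7). M₂ = 7, y₂ ≡ 4 (mod 9). y = 6×9×4 + 8×7×4 ≡ 62 (mod 63)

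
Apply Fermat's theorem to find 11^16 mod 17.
By Fermat's Little Theorem, 11^{16} ≡ 1 mod 17 since 17 is prime and gcd(11, 17) = 1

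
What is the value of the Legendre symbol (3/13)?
(3/13) = 3^{6} mod 13 = 1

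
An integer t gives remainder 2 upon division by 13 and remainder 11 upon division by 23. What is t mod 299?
M = 13 × 23 = 299. M₁ = 23, y₁ ≡ 4 mod 13. M₂ = 13, y₂ ≡ 16 mod 23. t = 2×23×4 + 11×13×16 ≡ 80 mod 299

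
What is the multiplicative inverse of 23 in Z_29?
Since 29 is prime, by Fermat 23^(-1) ≡ 23^{27} ≡ 24 mod 29. Verify: 23 × 24 = 552 ≡ 1 mod 29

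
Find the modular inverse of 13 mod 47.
Since 47 is prime, by Fermat 13^(-1) ≡ 13^{45} ≡ 29 mod 47. Verify: 13 × 29 = 377 ≡ 1 mod 47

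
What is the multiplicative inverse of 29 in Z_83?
Since 83 is prime, by Fermat 29^(-1) ≡ 29^{81} ≡ 63 mod 83. Verify: 29 × 63 = 1827 ≡ 1 mod 83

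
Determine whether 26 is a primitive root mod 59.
26^{29} ≡ 1 mod 59 and 29 < 58, so ord_59(26) = 29 ≠ 58 and 26 is not a primitive root.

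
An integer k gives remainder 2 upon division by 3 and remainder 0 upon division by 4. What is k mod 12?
M = 3 × 4 = 12. M₁ = 4, y₁ ≡ 1 mod 3. M₂ = 3, y₂ ≡ 3 mod 4. k = 2×4×1 + 0×3×3 ≡ 8 mod 12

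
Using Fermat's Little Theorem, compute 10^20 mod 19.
By Fermat: 10^{18} ≡ 1 mod 19. So 10^{20} = 10^{18} · 10^{2} ≡ 10^{2} ≡ 5 mod 19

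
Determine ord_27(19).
Powers of 19 mod 27: 19^1≡19, 19^2≡10, 19^3≡1. So the order of 19 is 3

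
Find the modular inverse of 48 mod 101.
Since 101 is prime, by Fermat 48^(-1) ≡ 48^{99} ≡ 40 (mod 101). Verify: 48 × 40 = 1920 ≡ 1 (mod 101)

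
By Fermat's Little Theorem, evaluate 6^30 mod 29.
By Fermat: 6^{28} ≡ 1 mod 29. So 6^{30} = 6^{28} · 6^{2} ≡ 6^{2} ≡ 7 mod 29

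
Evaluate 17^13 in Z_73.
By repeated squaring (mod 73): 17^{1}≡17, 17^{2}≡70, 17^{4}≡9, 17^{8}≡8. Then 17^{13} = 17^{8+4+1} ≡ 8 × 9 × 17 ≡ 56 (mod 73)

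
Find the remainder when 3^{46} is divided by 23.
By Fermat: 3^{22} ≡ 1 (mod 23). 46 = 2×22 + 2. So 3^{46} ≡ 3^{2} ≡ 9 (mod 23)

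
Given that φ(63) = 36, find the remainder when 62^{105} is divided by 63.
By Euler: 62^{36} ≡ 1 mod 63 since gcd(62, 63) = 1. 105 = 2×36 + 33. So 62^{105} ≡ 62^{33} ≡ 62 mod 63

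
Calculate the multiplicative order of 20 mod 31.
Powers of 20 mod 31: 20^1≡20, 20^2≡28, 20^3≡2, 20^4≡9, 20^5≡25, 20^6≡4, 20^7≡18, 20^8≡19, 20^9≡8, 20^10≡5, 20^11≡7, 20^12≡16, 20^13≡10, 20^14≡14, 20^15≡1. ord_31(20) = 15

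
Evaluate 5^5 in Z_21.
By repeated squaring (mod 21): 5^{1}≡5, 5^{2}≡4, 5^{4}≡16. Then 5^{5} = 5^{4+1} ≡ 16 × 5 ≡ 17 (mod 21)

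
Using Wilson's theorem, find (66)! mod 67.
By Wilson's theorem, (66)! ≡ -1 ≡ 66 (mod 67)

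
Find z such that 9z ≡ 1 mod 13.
Since 13 is prime, by Fermat 9^(-1) ≡ 9^{11} ≡ 3 mod 13. Verify: 9 × 3 = 27 ≡ 1 mod 13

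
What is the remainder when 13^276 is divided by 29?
Using Fermat: 13^{28} ≡ 1 (mod 29). 276 ≡ 24 (mod 28). So 13^{276} ≡ 13^{24} ≡ 7 (mod 29)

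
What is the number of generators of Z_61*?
There are φ(61-1) = φ(60) = 16 primitive roots modulo 61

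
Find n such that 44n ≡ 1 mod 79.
Since 79 is prime, by Fermat 44^(-1) ≡ 44^{77} ≡ 9 mod 79. Verify: 44 × 9 = 396 ≡ 1 mod 79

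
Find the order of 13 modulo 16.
Powers of 13 mod 16: 13^1≡13, 13^2≡9, 13^3≡5, 13^4≡1. ord_16(13) = 4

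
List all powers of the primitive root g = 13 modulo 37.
13^1, 13^2, ..., 13^{36} mod 37: [13, 21, 14, 34, 35, 11, 32, 9, 6, 4, 15, 10, 19, 25, 29, 7, 17, 36, 24, 16, 23, 3, 2, 26, 5, 28, 31, 33, 22, 27, 18, 12, 8, 30, 20, 1]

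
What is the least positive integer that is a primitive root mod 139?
g = 2. For each prime q|138: 2^{69}≡138, 2^{46}≡96, 2^{6}≡64, none ≡ 1, so ord_139(2) = 138 and 2 is a primitive root.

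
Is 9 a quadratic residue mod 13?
By Euler's criterion: 9^{6} ≡ 1 mod 13. Since this equals 1, 9 is a QR.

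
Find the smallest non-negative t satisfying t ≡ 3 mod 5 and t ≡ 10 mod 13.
M = 5 × 13 = 65. M₁ = 13, y₁ ≡ 2 mod 5. M₂ = 5, y₂ ≡ 8 mod 13. t = 3×13×2 + 10×5×8 ≡ 23 mod 65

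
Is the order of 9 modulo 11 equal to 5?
Powers of 9 mod 11: 9^1≡9, 9^2≡4, 9^3≡3, 9^4≡5, 9^5≡1. First k with 9^k≡1 is k=5. Yes, ord_11(9) = 5.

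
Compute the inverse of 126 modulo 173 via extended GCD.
Extended GCD: 126(-81) + 173(59) = 1. So 126^(-1) ≡ -81 ≡ 92 (mod 173). Verify: 126 × 92 = 11592 ≡ 1 (mod 173)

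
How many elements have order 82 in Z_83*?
There are φ(83-1) = φ(82) = 40 primitive roots modulo 83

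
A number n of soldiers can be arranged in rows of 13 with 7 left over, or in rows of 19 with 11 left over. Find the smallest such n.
M = 13 × 19 = 247. M₁ = 19, y₁ ≡ 11 mod 13. M₂ = 13, y₂ ≡ 3 mod 19. n = 7×19×11 + 11×13×3 ≡ 163 mod 247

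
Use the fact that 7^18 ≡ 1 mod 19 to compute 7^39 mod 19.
By Fermat: 7^{18} ≡ 1 mod 19. 39 = 2×18 + 3. So 7^{39} ≡ 7^{3} ≡ 1 mod 19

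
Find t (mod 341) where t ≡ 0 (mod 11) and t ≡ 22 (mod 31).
M = 11 × 31 = 341. M₁ = 31, y₁ ≡ 5 (mod 11). M₂ = 11, y₂ ≡ 17 (mod 31). t = 0×31×5 + 22×11×17 ≡ 22 (mod 341)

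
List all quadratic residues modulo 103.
Squares in Z_103*: {1, 2, 4, 7, 8, 9, 13, 14, 15, 16, 17, 18, 19, 23, 25, 26, 28, 29, 30, 32, 33, 34, 36, 38, 41, 46, 49, 50, 52, 55, 56, 58, 59, 60, 61, 63, 64, 66, 68, 72, 76, 79, 81, 82, 83, 91, 92, 93, 97, 98, 100}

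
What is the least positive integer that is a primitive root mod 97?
g = 5. For each prime q|96: 5^{48}≡96, 5^{32}≡35, none ≡ 1, so ord_97(5) = 96 and 5 is a primitive root.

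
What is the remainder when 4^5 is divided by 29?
By repeated squaring (mod 29): 4^{1}≡4, 4^{2}≡16, 4^{4}≡24. Then 4^{5} = 4^{4+1} ≡ 24 × 4 ≡ 9 (mod 29)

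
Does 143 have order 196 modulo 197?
143^{98} ≡ 1 mod 197 and 98 < 196, so ord_197(143) = 98 ≠ 196 and 143 is not a primitive root.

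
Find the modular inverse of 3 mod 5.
Since 5 is prime, by Fermat 3^(-1) ≡ 3^{3} ≡ 2 mod 5. Verify: 3 × 2 = 6 ≡ 1 mod 5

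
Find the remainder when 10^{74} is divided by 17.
By Fermat: 10^{16} ≡ 1 mod 17. 74 = 4×16 + 10. So 10^{74} ≡ 10^{10} ≡ 2 mod 17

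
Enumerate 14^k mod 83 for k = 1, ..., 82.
14^1, 14^2, ..., 14^{82} mod 83: [14, 30, 5, 70, 67, 25, 18, 3, 42, 7, 15, 44, 35, 75, 54, 9, 43, 21, 45, 49, 22, 59, 79, 27, 46, 63, 52, 64, 66, 11, 71, 81, 55, 23, 73, 26, 32, 33, 47, 77, 82, 69, 53, 78, 13, 16, 58, 65, 80, 41, 76, 68, 39, 48, 8, 29, 74, 40, 62, 38, 34, 61, 24, 4, 56, 37, 20, 31, 19, 17, 72, 12, 2, 28, 60, 10, 57, 51, 50, 36, 6, 1]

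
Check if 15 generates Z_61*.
15^{15} ≡ 1 (mod 61) and 15 < 60, so ord_61(15) = 15 ≠ 60 and 15 is not a primitive root.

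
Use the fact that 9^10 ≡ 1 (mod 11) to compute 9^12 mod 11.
By Fermat: 9^{10} ≡ 1 (mod 11). So 9^{12} = 9^{10} · 9^{2} ≡ 9^{2} ≡ 4 (mod 11)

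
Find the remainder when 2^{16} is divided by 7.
By Fermat: 2^{6} ≡ 1 mod 7. 16 = 2×6 + 4. So 2^{16} ≡ 2^{4} ≡ 2 mod 7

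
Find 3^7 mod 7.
Using Fermat: 3^{6} ≡ 1 mod 7. 7 ≡ 1 mod 6. So 3^{7} ≡ 3^{1} ≡ 3 mod 7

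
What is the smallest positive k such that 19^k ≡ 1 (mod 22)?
Powers of 19 mod 22: 19^1≡19, 19^2≡9, 19^3≡17, 19^4≡15, 19^5≡21, 19^6≡3, 19^7≡13, 19^8≡5, 19^9≡7, 19^10≡1. Order = 10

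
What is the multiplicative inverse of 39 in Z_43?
Since 43 is prime, by Fermat 39^(-1) ≡ 39^{41} ≡ 32 mod 43. Verify: 39 × 32 = 1248 ≡ 1 mod 43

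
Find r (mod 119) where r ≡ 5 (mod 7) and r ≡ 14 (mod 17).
M = 7 × 17 = 119. M₁ = 17, y₁ ≡ 5 (mod 7). M₂ = 7, y₂ ≡ 5 (mod 17). r = 5×17×5 + 14×7×5 ≡ 82 (mod 119)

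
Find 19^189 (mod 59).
Using Fermat: 19^{58} ≡ 1 (mod 59). 189 ≡ 15 (mod 58). So 19^{189} ≡ 19^{15} ≡ 45 (mod 59)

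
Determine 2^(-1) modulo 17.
Since 17 is prime, by Fermat 2^(-1) ≡ 2^{15} ≡ 9 (mod 17). Verify: 2 × 9 = 18 ≡ 1 (mod 17)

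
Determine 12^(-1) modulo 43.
Since 43 is prime, by Fermat 12^(-1) ≡ 12^{41} ≡ 18 (mod 43). Verify: 12 × 18 = 216 ≡ 1 (mod 43)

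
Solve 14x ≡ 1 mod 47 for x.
Since 47 is prime, by Fermat 14^(-1) ≡ 14^{45} ≡ 37 mod 47. Verify: 14 × 37 = 518 ≡ 1 mod 47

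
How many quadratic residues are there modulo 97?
The squaring map on Z_97* is 2-to-1, so there are (96)/2 = 48 QRs.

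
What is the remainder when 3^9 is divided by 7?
Using Fermat: 3^{6} ≡ 1 (mod 7). 9 ≡ 3 (mod 6). So 3^{9} ≡ 3^{3} ≡ 6 (mod 7)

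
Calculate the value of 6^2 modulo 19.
6^{2} = 36 ≡ 17 (mod 19)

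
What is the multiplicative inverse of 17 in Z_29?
Since 29 is prime, by Fermat 17^(-1) ≡ 17^{27} ≡ 12 mod 29. Verify: 17 × 12 = 204 ≡ 1 mod 29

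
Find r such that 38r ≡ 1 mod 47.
Since 47 is prime, by Fermat 38^(-1) ≡ 38^{45} ≡ 26 mod 47. Verify: 38 × 26 = 988 ≡ 1 mod 47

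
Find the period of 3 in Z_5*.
Powers of 3 mod 5: 3^1≡3, 3^2≡4, 3^3≡2, 3^4≡1. Order = 4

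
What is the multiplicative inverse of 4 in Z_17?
Since 17 is prime, by Fermat 4^(-1) ≡ 4^{15} ≡ 13 (mod 17). Verify: 4 × 13 = 52 ≡ 1 (mod 17)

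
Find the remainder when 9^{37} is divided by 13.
By Fermat: 9^{12} ≡ 1 (mod 13). 37 = 3×12 + 1. So 9^{37} ≡ 9^{1} ≡ 9 (mod 13)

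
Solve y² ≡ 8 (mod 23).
The square roots of 8 mod 23 are 13 and 10. Verify: 13² = 169 ≡ 8 (mod 23)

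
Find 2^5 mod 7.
By repeated squaring mod 7: 2^{1}≡2, 2^{2}≡4, 2^{4}≡2. Then 2^{5} = 2^{4+1} ≡ 2 × 2 ≡ 4 mod 7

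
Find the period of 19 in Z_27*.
Powers of 19 mod 27: 19^1≡19, 19^2≡10, 19^3≡1. So the order of 19 is 3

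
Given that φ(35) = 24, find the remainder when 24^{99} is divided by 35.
By Euler: 24^{24} ≡ 1 mod 35 since gcd(24, 35) = 1. 99 = 4×24 + 3. So 24^{99} ≡ 24^{3} ≡ 34 mod 35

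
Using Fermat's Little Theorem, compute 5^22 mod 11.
By Fermat: 5^{10} ≡ 1 mod 11. 22 = 2×10 + 2. So 5^{22} ≡ 5^{2} ≡ 3 mod 11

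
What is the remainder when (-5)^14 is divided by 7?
Using Fermat: (-5)^{6} ≡ 1 (mod 7). 14 ≡ 2 (mod 6). So (-5)^{14} ≡ (-5)^{2} ≡ 4 (mod 7)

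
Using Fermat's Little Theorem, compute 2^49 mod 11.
By Fermat: 2^{10} ≡ 1 (mod 11). 49 = 4×10 + 9. So 2^{49} ≡ 2^{9} ≡ 6 (mod 11)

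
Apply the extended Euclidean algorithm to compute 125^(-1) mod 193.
Extended GCD: 125(-88) + 193(57) = 1. So 125^(-1) ≡ -88 ≡ 105 (mod 193). Verify: 125 × 105 = 13125 ≡ 1 (mod 193)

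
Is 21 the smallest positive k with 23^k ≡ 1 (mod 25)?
Powers of 23 mod 25: 23^1≡23, 23^2≡4, 23^3≡17, 23^4≡16, 23^5≡18, 23^6≡14, 23^7≡22, 23^8≡6, 23^9≡13, 23^10≡24, 23^11≡2, 23^12≡21, 23^13≡8, 23^14≡9, 23^15≡7, 23^16≡11, 23^17≡3, 23^18≡19, 23^19≡12, 23^20≡1. Already 23^20≡1, so the order is 20 < 21. No, the actual order is 20.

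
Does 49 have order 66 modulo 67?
49^{33} ≡ 1 mod 67 and 33 < 66, so ord_67(49) = 33 ≠ 66 and 49 is not a primitive root.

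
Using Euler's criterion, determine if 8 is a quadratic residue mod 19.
By Euler's criterion: 8^{9} ≡ 18 (mod 19). Since this equals -1 (≡ 18), 8 is not a QR.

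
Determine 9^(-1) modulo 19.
Since 19 is prime, by Fermat 9^(-1) ≡ 9^{17} ≡ 17 (mod 19). Verify: 9 × 17 = 153 ≡ 1 (mod 19)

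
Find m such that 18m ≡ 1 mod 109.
Since 109 is prime, by Fermat 18^(-1) ≡ 18^{107} ≡ 103 mod 109. Verify: 18 × 103 = 1854 ≡ 1 mod 109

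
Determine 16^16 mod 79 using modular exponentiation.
By repeated squaring mod 79: 16^{1}≡16, 16^{2}≡19, 16^{4}≡45, 16^{8}≡50, 16^{16}≡51. So 16^{16} ≡ 51 mod 79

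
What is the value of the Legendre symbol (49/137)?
(49/137) = 49^{68} mod 137 = 1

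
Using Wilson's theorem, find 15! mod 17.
(16)! = (15)! × (16) ≡ -1 (mod 17). So (15)! ≡ -1 × (16)^(-1) ≡ (-1)×(-1) = 1 (mod 17)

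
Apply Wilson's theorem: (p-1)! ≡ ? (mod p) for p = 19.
By Wilson's theorem, (18)! ≡ -1 ≡ 18 mod 19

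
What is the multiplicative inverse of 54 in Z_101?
Since 101 is prime, by Fermat 54^(-1) ≡ 54^{99} ≡ 58 mod 101. Verify: 54 × 58 = 3132 ≡ 1 mod 101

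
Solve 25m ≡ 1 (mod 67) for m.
Since 67 is prime, by Fermat 25^(-1) ≡ 25^{65} ≡ 59 (mod 67). Verify: 25 × 59 = 1475 ≡ 1 (mod 67)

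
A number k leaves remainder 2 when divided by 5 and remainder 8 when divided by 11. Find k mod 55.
M = 5 × 11 = 55. M₁ = 11, y₁ ≡ 1 mod 5. M₂ = 5, y₂ ≡ 9 mod 11. k = 2×11×1 + 8×5×9 ≡ 52 mod 55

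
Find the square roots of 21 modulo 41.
The square roots of 21 mod 41 are 12 and 29. Verify: 12² = 144 ≡ 21 (mod 41)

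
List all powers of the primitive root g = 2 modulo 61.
2^1, 2^2, ..., 2^{60} mod 61: [2, 4, 8, 16, 32, 3, 6, 12, 24, 48, 35, 9, 18, 36, 11, 22, 44, 27, 54, 47, 33, 5, 10, 20, 40, 19, 38, 15, 30, 60, 59, 57, 53, 45, 29, 58, 55, 49, 37, 13, 26, 52, 43, 25, 50, 39, 17, 34, 7, 14, 28, 56, 51, 41, 21, 42, 23, 46, 31, 1]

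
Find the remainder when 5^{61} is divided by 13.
By Fermat: 5^{12} ≡ 1 (mod 13). 61 = 5×12 + 1. So 5^{61} ≡ 5^{1} ≡ 5 (mod 13)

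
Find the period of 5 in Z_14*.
Powers of 5 mod 14: 5^1≡5, 5^2≡11, 5^3≡13, 5^4≡9, 5^5≡3, 5^6≡1. So the order of 5 is 6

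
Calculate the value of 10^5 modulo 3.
Using Fermat: 10^{2} ≡ 1 (mod 3). 5 ≡ 1 (mod 2). So 10^{5} ≡ 10^{1} ≡ 1 (mod 3)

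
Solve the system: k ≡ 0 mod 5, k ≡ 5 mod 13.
M = 5 × 13 = 65. M₁ = 13, y₁ ≡ 2 mod 5. M₂ = 5, y₂ ≡ 8 mod 13. k = 0×13×2 + 5×5×8 ≡ 5 mod 65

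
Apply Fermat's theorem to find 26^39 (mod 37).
By Fermat: 26^{36} ≡ 1 (mod 37). So 26^{39} = 26^{36} · 26^{3} ≡ 26^{3} ≡ 1 (mod 37)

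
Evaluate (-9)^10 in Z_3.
By repeated squaring mod 3: (-9)^{1}≡0, (-9)^{2}≡0, (-9)^{4}≡0, (-9)^{8}≡0. Then (-9)^{10} = (-9)^{8+2} ≡ 0 × 0 ≡ 0 mod 3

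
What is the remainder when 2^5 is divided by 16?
By repeated squaring mod 16: 2^{1}≡2, 2^{2}≡4, 2^{4}≡0. Then 2^{5} = 2^{4+1} ≡ 0 × 2 ≡ 0 mod 16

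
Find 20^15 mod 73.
By repeated squaring mod 73: 20^{1}≡20, 20^{2}≡35, 20^{4}≡57, 20^{8}≡37. Then 20^{15} = 20^{8+4+2+1} ≡ 37 × 57 × 35 × 20 ≡ 21 mod 73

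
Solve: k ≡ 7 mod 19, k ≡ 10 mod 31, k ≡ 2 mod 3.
M = 19 × 31 × 3 = 1767. M₁ = 93, y₁ ≡ 9 mod 19. M₂ = 57, y₂ ≡ 6 mod 31. M₃ = 589, y₃ ≡ 1 mod 3. k = 7×93×9 + 10×57×6 + 2×589×1 ≡ 1622 mod 1767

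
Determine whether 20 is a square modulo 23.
By Euler's criterion: 20^{11} ≡ 22 mod 23. Since this equals -1 (≡ 22), 20 is not a QR.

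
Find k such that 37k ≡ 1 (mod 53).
Since 53 is prime, by Fermat 37^(-1) ≡ 37^{51} ≡ 43 (mod 53). Verify: 37 × 43 = 1591 ≡ 1 (mod 53)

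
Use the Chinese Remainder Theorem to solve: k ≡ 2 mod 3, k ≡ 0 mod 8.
M = 3 × 8 = 24. M₁ = 8, y₁ ≡ 2 mod 3. M₂ = 3, y₂ ≡ 3 mod 8. k = 2×8×2 + 0×3×3 ≡ 8 mod 24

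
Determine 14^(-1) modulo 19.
Since 19 is prime, by Fermat 14^(-1) ≡ 14^{17} ≡ 15 (mod 19). Verify: 14 × 15 = 210 ≡ 1 (mod 19)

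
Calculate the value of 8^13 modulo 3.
Using Fermat: 8^{2} ≡ 1 mod 3. 13 ≡ 1 mod 2. So 8^{13} ≡ 8^{1} ≡ 2 mod 3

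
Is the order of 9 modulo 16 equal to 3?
Powers of 9 mod 16: 9^1≡9, 9^2≡1. Already 9^2≡1, so the order is 2 < 3. No, the actual order is 2.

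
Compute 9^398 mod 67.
Using Fermat: 9^{66} ≡ 1 (mod 67). 398 ≡ 2 (mod 66). So 9^{398} ≡ 9^{2} ≡ 14 (mod 67)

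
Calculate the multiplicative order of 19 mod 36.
Powers of 19 mod 36: 19^1≡19, 19^2≡1. ord_36(19) = 2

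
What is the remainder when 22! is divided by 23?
By Wilson's theorem, (22)! ≡ -1 ≡ 22 mod 23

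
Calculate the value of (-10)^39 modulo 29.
Using Fermat: (-10)^{28} ≡ 1 (mod 29). 39 ≡ 11 (mod 28). So (-10)^{39} ≡ (-10)^{11} ≡ 27 (mod 29)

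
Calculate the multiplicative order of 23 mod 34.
Powers of 23 mod 34: 23^1≡23, 23^2≡19, 23^3≡29, 23^4≡21, 23^5≡7, 23^6≡25, 23^7≡31, 23^8≡33, 23^9≡11, 23^10≡15, 23^11≡5, 23^12≡13, 23^13≡27, 23^14≡9, 23^15≡3, 23^16≡1. ord_34(23) = 16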